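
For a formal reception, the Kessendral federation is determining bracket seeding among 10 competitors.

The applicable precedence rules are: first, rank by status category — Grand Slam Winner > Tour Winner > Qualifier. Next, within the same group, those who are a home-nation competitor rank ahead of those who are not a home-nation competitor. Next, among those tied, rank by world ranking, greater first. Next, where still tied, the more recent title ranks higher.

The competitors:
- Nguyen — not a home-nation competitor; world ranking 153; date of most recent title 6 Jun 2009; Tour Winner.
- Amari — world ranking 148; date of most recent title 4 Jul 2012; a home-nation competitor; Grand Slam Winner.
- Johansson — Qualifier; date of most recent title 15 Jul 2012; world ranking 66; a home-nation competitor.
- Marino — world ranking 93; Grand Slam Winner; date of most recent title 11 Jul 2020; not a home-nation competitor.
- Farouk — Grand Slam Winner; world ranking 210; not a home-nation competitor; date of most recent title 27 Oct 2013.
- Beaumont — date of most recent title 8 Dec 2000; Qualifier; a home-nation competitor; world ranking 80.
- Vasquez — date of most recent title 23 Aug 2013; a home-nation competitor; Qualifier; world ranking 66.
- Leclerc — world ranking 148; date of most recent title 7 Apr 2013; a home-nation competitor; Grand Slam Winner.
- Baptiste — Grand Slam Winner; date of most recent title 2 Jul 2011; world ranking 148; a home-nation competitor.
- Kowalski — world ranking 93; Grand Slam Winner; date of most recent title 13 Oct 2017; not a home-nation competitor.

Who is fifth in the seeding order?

Marino

By status category: Leclerc, Amari, Baptiste, Farouk, Marino and Kowalski (Grand Slam Winner); then Nguyen (Tour Winner); then Beaumont, Vasquez and Johansson (Qualifier).
Among Leclerc, Amari, Baptiste, Farouk, Marino and Kowalski, a home-nation competitor before not a home-nation competitor: Leclerc, Amari and Baptiste (a home-nation competitor) before Farouk, Marino and Kowalski (not a home-nation competitor).
Leclerc, Amari and Baptiste all have world ranking 148, so the next rule applies.
Among Leclerc, Amari and Baptiste, by date of most recent title (later first): Leclerc (7 Apr 2013) before Amari (4 Jul 2012) before Baptiste (2 Jul 2011).
Among Farouk, Marino and Kowalski, by world ranking (higher first): Farouk (210) before Marino and Kowalski (93).
Among Marino and Kowalski, by date of most recent title (later first): Marino (11 Jul 2020) before Kowalski (13 Oct 2017).
Beaumont, Vasquez and Johansson are each a home-nation competitor, so the next rule applies.
Among Beaumont, Vasquez and Johansson, by world ranking (higher first): Beaumont (80) before Vasquez and Johansson (66).
Among Vasquez and Johansson, by date of most recent title (later first): Vasquez (23 Aug 2013) before Johansson (15 Jul 2012).
Order: Leclerc, Amari, Baptiste, Farouk, Marino, Kowalski, Nguyen, Beaumont, Vasquez, Johansson.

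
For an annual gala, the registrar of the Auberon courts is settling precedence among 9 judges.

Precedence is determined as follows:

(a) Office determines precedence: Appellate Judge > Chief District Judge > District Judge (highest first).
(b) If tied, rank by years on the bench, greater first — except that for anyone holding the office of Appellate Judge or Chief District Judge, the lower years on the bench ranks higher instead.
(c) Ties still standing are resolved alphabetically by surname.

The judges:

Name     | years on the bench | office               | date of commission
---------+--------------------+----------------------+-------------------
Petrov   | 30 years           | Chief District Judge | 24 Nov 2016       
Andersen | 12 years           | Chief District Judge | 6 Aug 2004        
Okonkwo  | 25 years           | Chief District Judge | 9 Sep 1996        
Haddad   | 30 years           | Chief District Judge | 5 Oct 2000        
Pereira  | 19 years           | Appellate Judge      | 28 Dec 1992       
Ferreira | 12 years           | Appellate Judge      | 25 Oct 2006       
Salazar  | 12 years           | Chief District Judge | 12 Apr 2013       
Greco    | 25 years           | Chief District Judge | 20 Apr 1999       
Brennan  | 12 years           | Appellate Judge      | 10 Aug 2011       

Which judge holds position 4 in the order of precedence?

By office: Brennan, Ferreira and Pereira (Appellate Judge); then Andersen, Salazar, Greco, Okonkwo, Haddad and Petrov (Chief District Judge).
Among Brennan, Ferreira and Pereira, by years on the bench (lower first) (reversed rule for this group): Brennan and Ferreira (12 years) before Pereira (19 years).
Among Brennan and Ferreira, alphabetically by surname: Brennan before Ferreira.
Among Andersen, Salazar, Greco, Okonkwo, Haddad and Petrov, by years on the bench (lower first) (reversed rule for this group): Andersen and Salazar (12 years) before Greco and Okonkwo (25 years) before Haddad and Petrov (30 years).
Among Andersen and Salazar, alphabetically by surname: Andersen before Salazar.
Among Greco and Okonkwo, alphabetically by surname: Greco before Okonkwo.
Among Haddad and Petrov, alphabetically by surname: Haddad before Petrov.
Order: Brennan, Ferreira, Pereira, Andersen, Salazar, Greco, Okonkwo, Haddad, Petrov.

Andersen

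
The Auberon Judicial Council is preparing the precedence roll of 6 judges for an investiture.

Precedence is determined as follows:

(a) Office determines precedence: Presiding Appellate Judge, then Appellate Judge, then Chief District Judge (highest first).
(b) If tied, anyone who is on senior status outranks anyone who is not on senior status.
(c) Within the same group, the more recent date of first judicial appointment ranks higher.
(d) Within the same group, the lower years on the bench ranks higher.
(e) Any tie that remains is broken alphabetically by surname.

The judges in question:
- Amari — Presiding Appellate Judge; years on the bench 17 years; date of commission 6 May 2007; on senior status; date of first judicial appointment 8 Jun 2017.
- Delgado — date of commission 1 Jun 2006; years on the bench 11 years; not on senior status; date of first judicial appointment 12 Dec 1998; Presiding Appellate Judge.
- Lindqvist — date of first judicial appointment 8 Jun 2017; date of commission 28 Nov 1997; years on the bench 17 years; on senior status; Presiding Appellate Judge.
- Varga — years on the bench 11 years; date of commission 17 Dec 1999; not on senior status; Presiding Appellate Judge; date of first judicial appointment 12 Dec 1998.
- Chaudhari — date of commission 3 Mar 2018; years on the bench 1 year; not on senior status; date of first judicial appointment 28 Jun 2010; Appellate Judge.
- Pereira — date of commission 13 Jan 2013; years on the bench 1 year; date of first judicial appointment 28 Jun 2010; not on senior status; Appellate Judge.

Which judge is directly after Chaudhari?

By office: Amari, Lindqvist, Delgado and Varga (Presiding Appellate Judge); then Chaudhari and Pereira (Appellate Judge).
Among Amari, Lindqvist, Delgado and Varga, on senior status before not on senior status: Amari and Lindqvist (on senior status) before Delgado and Varga (not on senior status).
Amari and Lindqvist both have date of first judicial appointment 8 Jun 2017, so the next rule applies.
Amari and Lindqvist both have years on the bench 17 years, so the next rule applies.
Among Amari and Lindqvist, alphabetically by surname: Amari before Lindqvist.
Delgado and Varga both have date of first judicial appointment 12 Dec 1998, so the next rule applies.
Delgado and Varga both have years on the bench 11 years, so the next rule applies.
Among Delgado and Varga, alphabetically by surname: Delgado before Varga.
Chaudhari and Pereira are each not on senior status, so the next rule applies.
Chaudhari and Pereira both have date of first judicial appointment 28 Jun 2010, so the next rule applies.
Chaudhari and Pereira both have years on the bench 1 year, so the next rule applies.
Among Chaudhari and Pereira, alphabetically by surname: Chaudhari before Pereira.
Order: Amari, Lindqvist, Delgado, Varga, Chaudhari, Pereira.

Pereira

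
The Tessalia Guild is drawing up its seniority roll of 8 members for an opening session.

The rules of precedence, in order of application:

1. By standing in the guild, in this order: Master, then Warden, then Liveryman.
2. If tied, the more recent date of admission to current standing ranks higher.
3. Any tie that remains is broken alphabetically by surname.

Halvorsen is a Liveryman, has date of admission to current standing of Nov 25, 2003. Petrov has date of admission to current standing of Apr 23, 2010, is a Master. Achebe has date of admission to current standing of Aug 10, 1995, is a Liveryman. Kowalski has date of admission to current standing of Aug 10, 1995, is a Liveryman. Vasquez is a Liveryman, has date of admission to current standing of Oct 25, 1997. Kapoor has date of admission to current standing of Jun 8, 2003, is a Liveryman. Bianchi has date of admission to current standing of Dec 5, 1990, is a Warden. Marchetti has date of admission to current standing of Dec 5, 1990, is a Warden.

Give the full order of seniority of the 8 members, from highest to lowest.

Petrov, Bianchi, Marchetti, Halvorsen, Kapoor, Vasquez, Achebe, Kowalski

By standing in the guild: Petrov (Master); then Bianchi and Marchetti (Warden); then Halvorsen, Kapoor, Vasquez, Achebe and Kowalski (Liveryman).
Bianchi and Marchetti both have date of admission to current standing Dec 5, 1990, so the next rule applies.
Among Bianchi and Marchetti, alphabetically by surname: Bianchi before Marchetti.
Among Halvorsen, Kapoor, Vasquez, Achebe and Kowalski, by date of admission to current standing (later first): Halvorsen (Nov 25, 2003) before Kapoor (Jun 8, 2003) before Vasquez (Oct 25, 1997) before Achebe and Kowalski (Aug 10, 1995).
Among Achebe and Kowalski, alphabetically by surname: Achebe before Kowalski.
Full order: Petrov, Bianchi, Marchetti, Halvorsen, Kapoor, Vasquez, Achebe, Kowalski.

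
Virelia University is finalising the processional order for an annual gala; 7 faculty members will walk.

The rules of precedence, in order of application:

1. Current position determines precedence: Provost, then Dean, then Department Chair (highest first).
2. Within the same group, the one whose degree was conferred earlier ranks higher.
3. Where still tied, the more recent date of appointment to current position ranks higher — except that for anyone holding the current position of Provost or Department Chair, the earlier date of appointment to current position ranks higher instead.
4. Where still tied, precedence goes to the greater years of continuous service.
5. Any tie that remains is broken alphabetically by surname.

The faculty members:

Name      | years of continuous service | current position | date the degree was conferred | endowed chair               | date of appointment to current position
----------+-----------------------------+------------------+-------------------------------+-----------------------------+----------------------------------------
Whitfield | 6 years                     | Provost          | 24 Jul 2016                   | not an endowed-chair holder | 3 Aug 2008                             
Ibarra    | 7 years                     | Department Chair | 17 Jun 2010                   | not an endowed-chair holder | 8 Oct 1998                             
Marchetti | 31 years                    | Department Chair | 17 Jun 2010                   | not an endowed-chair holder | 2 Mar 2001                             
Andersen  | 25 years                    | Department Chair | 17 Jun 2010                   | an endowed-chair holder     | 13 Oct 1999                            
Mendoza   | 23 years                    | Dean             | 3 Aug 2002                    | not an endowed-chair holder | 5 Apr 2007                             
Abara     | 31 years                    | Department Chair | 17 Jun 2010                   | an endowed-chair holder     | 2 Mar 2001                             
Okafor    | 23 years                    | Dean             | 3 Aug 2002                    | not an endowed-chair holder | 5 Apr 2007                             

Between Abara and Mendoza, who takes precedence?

By current position: Whitfield (Provost); then Mendoza and Okafor (Dean); then Ibarra, Andersen, Abara and Marchetti (Department Chair).
Mendoza and Okafor both have date the degree was conferred 3 Aug 2002, so the next rule applies.
Mendoza and Okafor both have date of appointment to current position 5 Apr 2007, so the next rule applies.
Mendoza and Okafor both have years of continuous service 23 years, so the next rule applies.
Among Mendoza and Okafor, alphabetically by surname: Mendoza before Okafor.
Ibarra, Andersen, Abara and Marchetti all have date the degree was conferred 17 Jun 2010, so the next rule applies.
Among Ibarra, Andersen, Abara and Marchetti, by date of appointment to current position (earlier first) (reversed rule for this group): Ibarra (8 Oct 1998) before Andersen (13 Oct 1999) before Abara and Marchetti (2 Mar 2001).
Abara and Marchetti both have years of continuous service 31 years, so the next rule applies.
Among Abara and Marchetti, alphabetically by surname: Abara before Marchetti.
So Mendoza takes precedence.

Mendoza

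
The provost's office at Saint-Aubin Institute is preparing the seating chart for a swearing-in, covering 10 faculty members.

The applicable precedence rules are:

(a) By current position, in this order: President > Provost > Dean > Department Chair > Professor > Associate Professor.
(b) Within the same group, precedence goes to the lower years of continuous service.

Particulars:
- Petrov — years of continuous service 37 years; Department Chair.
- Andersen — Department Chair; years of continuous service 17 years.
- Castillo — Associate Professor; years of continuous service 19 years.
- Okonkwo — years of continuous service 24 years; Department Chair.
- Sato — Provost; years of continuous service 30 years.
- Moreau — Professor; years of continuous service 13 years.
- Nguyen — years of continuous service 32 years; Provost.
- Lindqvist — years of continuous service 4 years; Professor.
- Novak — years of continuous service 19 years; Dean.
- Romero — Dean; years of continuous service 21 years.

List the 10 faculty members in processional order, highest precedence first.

By current position: Sato and Nguyen (Provost); then Novak and Romero (Dean); then Andersen, Okonkwo and Petrov (Department Chair); then Lindqvist and Moreau (Professor); then Castillo (Associate Professor).
Among Sato and Nguyen, by years of continuous service (lower first): Sato (30 years) before Nguyen (32 years).
Among Novak and Romero, by years of continuous service (lower first): Novak (19 years) before Romero (21 years).
Among Andersen, Okonkwo and Petrov, by years of continuous service (lower first): Andersen (17 years) before Okonkwo (24 years) before Petrov (37 years).
Among Lindqvist and Moreau, by years of continuous service (lower first): Lindqvist (4 years) before Moreau (13 years).
Full order: Sato, Nguyen, Novak, Romero, Andersen, Okonkwo, Petrov, Lindqvist, Moreau, Castillo.

Sato, Nguyen, Novak, Romero, Andersen, Okonkwo, Petrov, Lindqvist, Moreau, Castillo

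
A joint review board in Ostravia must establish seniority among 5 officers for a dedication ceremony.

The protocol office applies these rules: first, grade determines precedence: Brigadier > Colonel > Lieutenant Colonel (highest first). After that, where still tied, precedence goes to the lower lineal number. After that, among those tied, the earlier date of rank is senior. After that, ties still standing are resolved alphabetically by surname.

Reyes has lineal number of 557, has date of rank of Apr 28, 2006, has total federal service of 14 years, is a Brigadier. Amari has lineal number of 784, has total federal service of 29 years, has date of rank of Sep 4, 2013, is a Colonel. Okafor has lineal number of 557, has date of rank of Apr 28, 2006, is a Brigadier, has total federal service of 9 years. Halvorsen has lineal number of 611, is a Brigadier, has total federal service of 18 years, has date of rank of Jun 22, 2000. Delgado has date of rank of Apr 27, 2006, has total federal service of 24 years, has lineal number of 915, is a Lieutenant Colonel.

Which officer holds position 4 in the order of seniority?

Amari

By grade: Okafor, Reyes and Halvorsen (Brigadier); then Amari (Colonel); then Delgado (Lieutenant Colonel).
Among Okafor, Reyes and Halvorsen, by lineal number (lower first): Okafor and Reyes (557) before Halvorsen (611).
Okafor and Reyes both have date of rank Apr 28, 2006, so the next rule applies.
Among Okafor and Reyes, alphabetically by surname: Okafor before Reyes.
Order: Okafor, Reyes, Halvorsen, Amari, Delgado.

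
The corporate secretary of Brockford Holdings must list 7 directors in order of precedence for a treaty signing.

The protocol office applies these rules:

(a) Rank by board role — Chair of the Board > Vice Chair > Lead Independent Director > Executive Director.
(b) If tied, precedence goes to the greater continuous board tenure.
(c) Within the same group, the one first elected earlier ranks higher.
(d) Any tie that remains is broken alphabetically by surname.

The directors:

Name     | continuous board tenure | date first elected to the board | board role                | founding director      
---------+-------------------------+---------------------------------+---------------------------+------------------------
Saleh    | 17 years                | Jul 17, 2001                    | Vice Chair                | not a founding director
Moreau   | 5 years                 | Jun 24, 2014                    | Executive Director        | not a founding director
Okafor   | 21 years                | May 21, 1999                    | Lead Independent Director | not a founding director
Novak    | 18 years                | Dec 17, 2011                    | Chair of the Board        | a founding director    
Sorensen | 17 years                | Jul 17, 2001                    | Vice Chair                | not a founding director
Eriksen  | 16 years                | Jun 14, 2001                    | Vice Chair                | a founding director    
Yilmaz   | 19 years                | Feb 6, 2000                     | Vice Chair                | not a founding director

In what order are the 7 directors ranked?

By board role: Novak (Chair of the Board); then Yilmaz, Saleh, Sorensen and Eriksen (Vice Chair); then Okafor (Lead Independent Director); then Moreau (Executive Director).
Among Yilmaz, Saleh, Sorensen and Eriksen, by continuous board tenure (higher first): Yilmaz (19 years) before Saleh and Sorensen (17 years) before Eriksen (16 years).
Saleh and Sorensen both have date first elected to the board Jul 17, 2001, so the next rule applies.
Among Saleh and Sorensen, alphabetically by surname: Saleh before Sorensen.
Full order: Novak, Yilmaz, Saleh, Sorensen, Eriksen, Okafor, Moreau.

Novak, Yilmaz, Saleh, Sorensen, Eriksen, Okafor, Moreau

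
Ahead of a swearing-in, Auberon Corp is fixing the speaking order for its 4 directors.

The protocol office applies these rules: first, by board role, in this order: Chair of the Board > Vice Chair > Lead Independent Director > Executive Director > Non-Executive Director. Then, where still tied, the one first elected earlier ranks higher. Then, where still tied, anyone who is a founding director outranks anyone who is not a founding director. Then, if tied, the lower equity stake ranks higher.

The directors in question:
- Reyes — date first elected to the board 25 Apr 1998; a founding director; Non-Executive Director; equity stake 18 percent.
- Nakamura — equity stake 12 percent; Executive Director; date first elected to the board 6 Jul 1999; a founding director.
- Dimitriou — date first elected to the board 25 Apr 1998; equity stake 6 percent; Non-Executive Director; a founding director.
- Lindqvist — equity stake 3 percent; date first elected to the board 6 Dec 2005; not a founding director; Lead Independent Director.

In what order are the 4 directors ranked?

By board role: Lindqvist (Lead Independent Director); then Nakamura (Executive Director); then Dimitriou and Reyes (Non-Executive Director).
Dimitriou and Reyes both have date first elected to the board 25 Apr 1998, so the next rule applies.
Dimitriou and Reyes are each a founding director, so the next rule applies.
Among Dimitriou and Reyes, by equity stake (lower first): Dimitriou (6 percent) before Reyes (18 percent).
Full order: Lindqvist, Nakamura, Dimitriou, Reyes.

Lindqvist, Nakamura, Dimitriou, Reyes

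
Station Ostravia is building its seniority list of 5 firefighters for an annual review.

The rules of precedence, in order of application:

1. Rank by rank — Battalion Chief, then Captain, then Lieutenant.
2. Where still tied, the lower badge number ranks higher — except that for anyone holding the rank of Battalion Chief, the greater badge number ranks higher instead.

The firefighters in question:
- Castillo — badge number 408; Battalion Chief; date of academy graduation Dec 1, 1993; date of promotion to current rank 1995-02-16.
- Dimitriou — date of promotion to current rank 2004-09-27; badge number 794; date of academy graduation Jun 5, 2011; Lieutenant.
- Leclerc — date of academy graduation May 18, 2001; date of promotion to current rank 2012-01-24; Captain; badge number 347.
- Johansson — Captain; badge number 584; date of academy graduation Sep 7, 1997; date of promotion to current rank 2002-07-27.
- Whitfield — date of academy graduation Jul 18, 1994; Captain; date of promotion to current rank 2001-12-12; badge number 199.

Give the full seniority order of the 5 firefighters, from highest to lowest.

Castillo, Whitfield, Leclerc, Johansson, Dimitriou

By rank: Castillo (Battalion Chief); then Whitfield, Leclerc and Johansson (Captain); then Dimitriou (Lieutenant).
Among Whitfield, Leclerc and Johansson, by badge number (lower first): Whitfield (199) before Leclerc (347) before Johansson (584).
Full order: Castillo, Whitfield, Leclerc, Johansson, Dimitriou.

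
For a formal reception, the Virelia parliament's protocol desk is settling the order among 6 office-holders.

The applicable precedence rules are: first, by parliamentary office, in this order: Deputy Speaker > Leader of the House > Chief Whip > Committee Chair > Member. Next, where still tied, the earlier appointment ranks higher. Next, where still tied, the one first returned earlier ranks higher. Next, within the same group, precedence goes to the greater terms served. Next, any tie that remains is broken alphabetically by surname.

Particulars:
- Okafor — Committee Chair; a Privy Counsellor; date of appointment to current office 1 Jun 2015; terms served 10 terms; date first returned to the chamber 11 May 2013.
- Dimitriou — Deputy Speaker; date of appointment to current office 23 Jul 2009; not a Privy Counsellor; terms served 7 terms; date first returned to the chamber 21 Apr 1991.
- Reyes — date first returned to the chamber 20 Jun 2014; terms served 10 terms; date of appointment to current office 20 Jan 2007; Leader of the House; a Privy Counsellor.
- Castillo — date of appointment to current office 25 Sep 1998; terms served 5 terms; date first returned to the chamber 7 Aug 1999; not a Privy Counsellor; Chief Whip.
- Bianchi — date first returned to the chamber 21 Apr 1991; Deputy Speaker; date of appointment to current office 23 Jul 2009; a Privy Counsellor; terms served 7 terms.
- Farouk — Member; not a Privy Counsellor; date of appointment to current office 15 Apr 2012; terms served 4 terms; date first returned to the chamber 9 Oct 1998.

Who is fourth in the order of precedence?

Castillo

By parliamentary office: Bianchi and Dimitriou (Deputy Speaker); then Reyes (Leader of the House); then Castillo (Chief Whip); then Okafor (Committee Chair); then Farouk (Member).
Bianchi and Dimitriou both have date of appointment to current office 23 Jul 2009, so the next rule applies.
Bianchi and Dimitriou both have date first returned to the chamber 21 Apr 1991, so the next rule applies.
Bianchi and Dimitriou both have terms served 7 terms, so the next rule applies.
Among Bianchi and Dimitriou, alphabetically by surname: Bianchi before Dimitriou.
Order: Bianchi, Dimitriou, Reyes, Castillo, Okafor, Farouk.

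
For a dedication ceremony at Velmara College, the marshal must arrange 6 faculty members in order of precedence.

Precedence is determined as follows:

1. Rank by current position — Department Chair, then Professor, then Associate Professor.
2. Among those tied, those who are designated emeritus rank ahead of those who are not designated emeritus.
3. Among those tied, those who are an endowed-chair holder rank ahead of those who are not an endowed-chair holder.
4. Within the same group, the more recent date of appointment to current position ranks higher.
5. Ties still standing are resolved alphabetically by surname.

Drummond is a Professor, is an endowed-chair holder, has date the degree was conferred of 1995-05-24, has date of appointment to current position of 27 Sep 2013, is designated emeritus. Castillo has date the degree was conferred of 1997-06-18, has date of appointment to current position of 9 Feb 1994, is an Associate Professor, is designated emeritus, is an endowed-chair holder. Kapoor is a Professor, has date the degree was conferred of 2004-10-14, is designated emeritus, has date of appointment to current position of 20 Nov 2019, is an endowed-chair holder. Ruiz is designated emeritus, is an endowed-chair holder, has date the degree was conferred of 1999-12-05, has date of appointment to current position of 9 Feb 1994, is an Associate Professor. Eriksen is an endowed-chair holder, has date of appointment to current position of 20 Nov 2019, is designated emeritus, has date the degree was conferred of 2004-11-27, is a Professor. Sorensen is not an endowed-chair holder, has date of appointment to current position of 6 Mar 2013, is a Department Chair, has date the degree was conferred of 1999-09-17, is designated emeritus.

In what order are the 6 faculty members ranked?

Sorensen, Eriksen, Kapoor, Drummond, Castillo, Ruiz

By current position: Sorensen (Department Chair); then Eriksen, Kapoor and Drummond (Professor); then Castillo and Ruiz (Associate Professor).
Eriksen, Kapoor and Drummond are each designated emeritus, so the next rule applies.
Eriksen, Kapoor and Drummond are each an endowed-chair holder, so the next rule applies.
Among Eriksen, Kapoor and Drummond, by date of appointment to current position (later first): Eriksen and Kapoor (20 Nov 2019) before Drummond (27 Sep 2013).
Among Eriksen and Kapoor, alphabetically by surname: Eriksen before Kapoor.
Castillo and Ruiz are each designated emeritus, so the next rule applies.
Castillo and Ruiz are each an endowed-chair holder, so the next rule applies.
Castillo and Ruiz both have date of appointment to current position 9 Feb 1994, so the next rule applies.
Among Castillo and Ruiz, alphabetically by surname: Castillo before Ruiz.
Full order: Sorensen, Eriksen, Kapoor, Drummond, Castillo, Ruiz.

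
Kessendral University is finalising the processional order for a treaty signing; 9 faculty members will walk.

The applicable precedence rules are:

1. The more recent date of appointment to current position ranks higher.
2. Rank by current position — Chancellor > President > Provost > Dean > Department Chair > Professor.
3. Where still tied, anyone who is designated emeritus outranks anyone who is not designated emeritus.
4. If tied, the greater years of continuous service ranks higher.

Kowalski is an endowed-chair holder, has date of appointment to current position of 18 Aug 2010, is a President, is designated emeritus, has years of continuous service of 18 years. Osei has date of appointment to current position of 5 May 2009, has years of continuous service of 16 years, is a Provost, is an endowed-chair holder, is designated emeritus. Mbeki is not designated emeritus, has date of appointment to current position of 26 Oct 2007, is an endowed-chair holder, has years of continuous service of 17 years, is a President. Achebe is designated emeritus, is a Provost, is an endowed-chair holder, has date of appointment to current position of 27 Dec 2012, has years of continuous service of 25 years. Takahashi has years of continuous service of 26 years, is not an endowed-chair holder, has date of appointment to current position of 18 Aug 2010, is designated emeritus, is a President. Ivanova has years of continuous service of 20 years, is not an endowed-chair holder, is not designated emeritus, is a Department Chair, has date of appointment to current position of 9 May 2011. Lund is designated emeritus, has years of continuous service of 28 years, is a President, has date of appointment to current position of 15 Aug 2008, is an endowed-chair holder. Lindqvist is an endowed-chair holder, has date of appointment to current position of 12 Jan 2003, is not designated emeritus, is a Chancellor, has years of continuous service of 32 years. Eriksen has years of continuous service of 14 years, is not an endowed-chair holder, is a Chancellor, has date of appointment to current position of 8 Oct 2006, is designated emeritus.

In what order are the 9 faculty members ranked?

By date of appointment to current position (later first): Achebe (27 Dec 2012); then Ivanova (9 May 2011); then Takahashi and Kowalski (both 18 Aug 2010); then Osei (5 May 2009); then Lund (15 Aug 2008); then Mbeki (26 Oct 2007); then Eriksen (8 Oct 2006); then Lindqvist (12 Jan 2003).
Takahashi and Kowalski are each President, so the next rule applies.
Takahashi and Kowalski are each designated emeritus, so the next rule applies.
Among Takahashi and Kowalski, by years of continuous service (higher first): Takahashi (26 years) before Kowalski (18 years).
Full order: Achebe, Ivanova, Takahashi, Kowalski, Osei, Lund, Mbeki, Eriksen, Lindqvist.

Achebe, Ivanova, Takahashi, Kowalski, Osei, Lund, Mbeki, Eriksen, Lindqvist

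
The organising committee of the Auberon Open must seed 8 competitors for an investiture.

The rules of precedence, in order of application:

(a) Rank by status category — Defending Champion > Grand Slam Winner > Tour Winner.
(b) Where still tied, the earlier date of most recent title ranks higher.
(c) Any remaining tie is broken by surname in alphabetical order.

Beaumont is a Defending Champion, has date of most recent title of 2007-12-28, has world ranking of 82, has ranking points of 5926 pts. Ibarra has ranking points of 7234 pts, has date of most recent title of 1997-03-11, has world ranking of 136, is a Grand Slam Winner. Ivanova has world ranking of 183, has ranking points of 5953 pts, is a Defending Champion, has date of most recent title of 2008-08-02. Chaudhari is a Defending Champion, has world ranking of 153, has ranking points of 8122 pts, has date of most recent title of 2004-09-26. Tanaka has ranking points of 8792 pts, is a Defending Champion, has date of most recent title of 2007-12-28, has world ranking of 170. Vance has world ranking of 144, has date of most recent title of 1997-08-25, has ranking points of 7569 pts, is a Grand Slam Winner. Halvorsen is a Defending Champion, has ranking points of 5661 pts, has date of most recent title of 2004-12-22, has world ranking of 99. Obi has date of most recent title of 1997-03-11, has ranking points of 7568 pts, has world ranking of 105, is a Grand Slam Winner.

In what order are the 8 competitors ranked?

By status category: Chaudhari, Halvorsen, Beaumont, Tanaka and Ivanova (Defending Champion); then Ibarra, Obi and Vance (Grand Slam Winner).
Among Chaudhari, Halvorsen, Beaumont, Tanaka and Ivanova, by date of most recent title (earlier first): Chaudhari (2004-09-26) before Halvorsen (2004-12-22) before Beaumont and Tanaka (2007-12-28) before Ivanova (2008-08-02).
Among Beaumont and Tanaka, alphabetically by surname: Beaumont before Tanaka.
Among Ibarra, Obi and Vance, by date of most recent title (earlier first): Ibarra and Obi (1997-03-11) before Vance (1997-08-25).
Among Ibarra and Obi, alphabetically by surname: Ibarra before Obi.
Full order: Chaudhari, Halvorsen, Beaumont, Tanaka, Ivanova, Ibarra, Obi, Vance.

Chaudhari, Halvorsen, Beaumont, Tanaka, Ivanova, Ibarra, Obi, Vance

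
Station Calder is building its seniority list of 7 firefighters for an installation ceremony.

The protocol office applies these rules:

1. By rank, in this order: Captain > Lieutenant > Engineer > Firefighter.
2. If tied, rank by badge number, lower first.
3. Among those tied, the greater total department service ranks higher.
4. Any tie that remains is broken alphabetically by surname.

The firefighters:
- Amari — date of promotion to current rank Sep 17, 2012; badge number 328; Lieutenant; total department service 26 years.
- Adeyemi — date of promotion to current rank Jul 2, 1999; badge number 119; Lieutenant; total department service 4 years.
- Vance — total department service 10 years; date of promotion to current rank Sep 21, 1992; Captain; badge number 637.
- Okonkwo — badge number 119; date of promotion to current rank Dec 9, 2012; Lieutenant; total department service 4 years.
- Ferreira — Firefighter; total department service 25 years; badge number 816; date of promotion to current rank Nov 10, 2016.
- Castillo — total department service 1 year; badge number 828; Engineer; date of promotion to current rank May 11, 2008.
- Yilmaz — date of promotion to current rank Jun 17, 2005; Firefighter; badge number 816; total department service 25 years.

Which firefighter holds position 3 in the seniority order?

Okonkwo

By rank: Vance (Captain); then Adeyemi, Okonkwo and Amari (Lieutenant); then Castillo (Engineer); then Ferreira and Yilmaz (Firefighter).
Among Adeyemi, Okonkwo and Amari, by badge number (lower first): Adeyemi and Okonkwo (119) before Amari (328).
Adeyemi and Okonkwo both have total department service 4 years, so the next rule applies.
Among Adeyemi and Okonkwo, alphabetically by surname: Adeyemi before Okonkwo.
Ferreira and Yilmaz both have badge number 816, so the next rule applies.
Ferreira and Yilmaz both have total department service 25 years, so the next rule applies.
Among Ferreira and Yilmaz, alphabetically by surname: Ferreira before Yilmaz.
Order: Vance, Adeyemi, Okonkwo, Amari, Castillo, Ferreira, Yilmaz.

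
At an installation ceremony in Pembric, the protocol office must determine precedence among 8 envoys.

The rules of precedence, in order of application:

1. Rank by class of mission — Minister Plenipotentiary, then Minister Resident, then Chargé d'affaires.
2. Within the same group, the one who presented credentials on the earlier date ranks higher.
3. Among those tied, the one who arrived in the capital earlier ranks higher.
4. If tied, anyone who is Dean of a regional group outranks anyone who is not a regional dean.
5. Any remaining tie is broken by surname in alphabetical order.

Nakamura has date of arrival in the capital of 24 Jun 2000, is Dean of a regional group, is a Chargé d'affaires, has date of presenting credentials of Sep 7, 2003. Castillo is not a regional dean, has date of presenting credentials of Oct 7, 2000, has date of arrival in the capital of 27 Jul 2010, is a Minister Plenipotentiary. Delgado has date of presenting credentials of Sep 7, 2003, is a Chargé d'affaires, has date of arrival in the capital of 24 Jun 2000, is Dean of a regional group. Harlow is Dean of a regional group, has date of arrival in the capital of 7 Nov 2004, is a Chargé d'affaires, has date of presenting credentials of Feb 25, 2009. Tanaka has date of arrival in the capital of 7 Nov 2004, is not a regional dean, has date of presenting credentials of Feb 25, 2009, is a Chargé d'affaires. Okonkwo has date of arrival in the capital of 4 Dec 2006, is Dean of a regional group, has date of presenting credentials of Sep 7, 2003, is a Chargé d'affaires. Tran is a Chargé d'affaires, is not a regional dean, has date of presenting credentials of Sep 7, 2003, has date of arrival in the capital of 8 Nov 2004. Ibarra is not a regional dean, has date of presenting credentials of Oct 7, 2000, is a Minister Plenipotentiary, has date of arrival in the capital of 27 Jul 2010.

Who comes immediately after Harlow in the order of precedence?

By class of mission: Castillo and Ibarra (Minister Plenipotentiary); then Delgado, Nakamura, Tran, Okonkwo, Harlow and Tanaka (Chargé d'affaires).
Castillo and Ibarra both have date of presenting credentials Oct 7, 2000, so the next rule applies.
Castillo and Ibarra both have date of arrival in the capital 27 Jul 2010, so the next rule applies.
Castillo and Ibarra are each not a regional dean, so the next rule applies.
Among Castillo and Ibarra, alphabetically by surname: Castillo before Ibarra.
Among Delgado, Nakamura, Tran, Okonkwo, Harlow and Tanaka, by date of presenting credentials (earlier first): Delgado, Nakamura, Tran and Okonkwo (Sep 7, 2003) before Harlow and Tanaka (Feb 25, 2009).
Among Delgado, Nakamura, Tran and Okonkwo, by date of arrival in the capital (earlier first): Delgado and Nakamura (24 Jun 2000) before Tran (8 Nov 2004) before Okonkwo (4 Dec 2006).
Delgado and Nakamura are each Dean of a regional group, so the next rule applies.
Among Delgado and Nakamura, alphabetically by surname: Delgado before Nakamura.
Harlow and Tanaka both have date of arrival in the capital 7 Nov 2004, so the next rule applies.
Among Harlow and Tanaka, Dean of a regional group before not a regional dean: Harlow (Dean of a regional group) before Tanaka (not a regional dean).
Order: Castillo, Ibarra, Delgado, Nakamura, Tran, Okonkwo, Harlow, Tanaka.

Tanaka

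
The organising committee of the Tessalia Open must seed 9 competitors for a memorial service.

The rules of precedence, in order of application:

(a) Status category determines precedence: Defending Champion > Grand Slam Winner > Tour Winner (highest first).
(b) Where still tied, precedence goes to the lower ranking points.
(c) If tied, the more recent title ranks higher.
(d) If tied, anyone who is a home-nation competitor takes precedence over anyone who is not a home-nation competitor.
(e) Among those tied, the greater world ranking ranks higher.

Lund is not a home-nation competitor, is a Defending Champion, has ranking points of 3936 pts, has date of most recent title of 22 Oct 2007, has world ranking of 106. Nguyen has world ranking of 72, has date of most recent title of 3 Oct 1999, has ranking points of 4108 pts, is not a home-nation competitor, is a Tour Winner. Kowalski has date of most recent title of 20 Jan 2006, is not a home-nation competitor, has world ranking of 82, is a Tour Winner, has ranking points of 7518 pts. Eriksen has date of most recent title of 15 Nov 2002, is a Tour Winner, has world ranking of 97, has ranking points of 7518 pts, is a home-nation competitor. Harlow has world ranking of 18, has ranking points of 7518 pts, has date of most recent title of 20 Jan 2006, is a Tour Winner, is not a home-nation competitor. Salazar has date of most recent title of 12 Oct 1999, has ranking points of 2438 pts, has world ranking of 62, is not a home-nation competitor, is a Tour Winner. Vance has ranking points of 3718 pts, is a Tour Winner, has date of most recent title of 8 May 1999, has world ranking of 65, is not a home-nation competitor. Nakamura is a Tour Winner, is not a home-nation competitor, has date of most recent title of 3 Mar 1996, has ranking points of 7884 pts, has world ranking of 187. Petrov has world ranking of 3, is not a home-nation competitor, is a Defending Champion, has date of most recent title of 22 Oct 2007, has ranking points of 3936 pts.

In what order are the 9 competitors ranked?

By status category: Lund and Petrov (Defending Champion); then Salazar, Vance, Nguyen, Kowalski, Harlow, Eriksen and Nakamura (Tour Winner).
Lund and Petrov both have ranking points 3936 pts, so the next rule applies.
Lund and Petrov both have date of most recent title 22 Oct 2007, so the next rule applies.
Lund and Petrov are each not a home-nation competitor, so the next rule applies.
Among Lund and Petrov, by world ranking (higher first): Lund (106) before Petrov (3).
Among Salazar, Vance, Nguyen, Kowalski, Harlow, Eriksen and Nakamura, by ranking points (lower first): Salazar (2438 pts) before Vance (3718 pts) before Nguyen (4108 pts) before Kowalski, Harlow and Eriksen (7518 pts) before Nakamura (7884 pts).
Among Kowalski, Harlow and Eriksen, by date of most recent title (later first): Kowalski and Harlow (20 Jan 2006) before Eriksen (15 Nov 2002).
Kowalski and Harlow are each not a home-nation competitor, so the next rule applies.
Among Kowalski and Harlow, by world ranking (higher first): Kowalski (82) before Harlow (18).
Full order: Lund, Petrov, Salazar, Vance, Nguyen, Kowalski, Harlow, Eriksen, Nakamura.

Lund, Petrov, Salazar, Vance, Nguyen, Kowalski, Harlow, Eriksen, Nakamura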